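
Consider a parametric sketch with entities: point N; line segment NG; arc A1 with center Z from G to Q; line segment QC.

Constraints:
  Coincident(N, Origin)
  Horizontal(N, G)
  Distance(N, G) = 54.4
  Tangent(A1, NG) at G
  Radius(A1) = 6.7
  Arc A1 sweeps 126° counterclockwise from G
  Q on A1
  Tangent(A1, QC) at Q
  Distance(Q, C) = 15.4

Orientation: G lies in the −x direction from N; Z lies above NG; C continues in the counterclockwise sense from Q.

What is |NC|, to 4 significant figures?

62.46

On A1, G sits at bearing -90° from Z; a 126° counterclockwise sweep puts Q at bearing 36°, so Q = Z + 6.7·(cos 36°, sin 36°) = (-48.98, 10.64). Since A1 is tangent to QC there, ZQ ⟂ QC, so QC runs along (−sin 36°, cos 36°); with |QC| = 15.4, C = (-58.03, 23.10). Then |NC| = |C − N| = 62.46.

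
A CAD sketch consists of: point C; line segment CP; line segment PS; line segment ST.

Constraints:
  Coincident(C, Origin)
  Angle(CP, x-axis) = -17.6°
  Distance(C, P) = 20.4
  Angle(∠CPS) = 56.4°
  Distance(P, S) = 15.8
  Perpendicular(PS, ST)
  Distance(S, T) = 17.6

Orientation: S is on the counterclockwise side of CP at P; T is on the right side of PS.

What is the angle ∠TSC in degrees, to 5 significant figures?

165.13°

∠CPS = 56.4°, so PS runs at -17.6° + (180° − 56.4°) = 106.00° from the x-axis; with |PS| = 15.8, S = P + 15.8·(cos 106.00°, sin 106.00°) = (15.090, 9.0196). PS ⟂ ST; with |ST| = 17.6 on the right of PS, T = S + 17.6·(0.96126, 0.27564) = (32.008, 13.871). Then cos ∠TSC = ST·SC / (|ST||SC|), giving 165.13°.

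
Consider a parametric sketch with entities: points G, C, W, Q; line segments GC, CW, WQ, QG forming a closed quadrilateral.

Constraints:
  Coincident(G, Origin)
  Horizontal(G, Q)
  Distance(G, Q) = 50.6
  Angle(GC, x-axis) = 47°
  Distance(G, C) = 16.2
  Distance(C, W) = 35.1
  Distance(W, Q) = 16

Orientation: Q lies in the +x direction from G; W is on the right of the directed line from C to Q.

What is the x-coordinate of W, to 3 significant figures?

38.3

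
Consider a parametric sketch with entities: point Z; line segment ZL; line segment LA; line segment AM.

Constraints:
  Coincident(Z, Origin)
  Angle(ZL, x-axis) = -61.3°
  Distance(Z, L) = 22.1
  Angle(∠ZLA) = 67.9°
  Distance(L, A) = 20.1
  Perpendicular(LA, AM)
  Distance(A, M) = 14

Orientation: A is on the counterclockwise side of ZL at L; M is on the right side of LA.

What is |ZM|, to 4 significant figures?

36.44

∠ZLA = 67.9°, so LA runs at -61.3° + (180° − 67.9°) = 50.80° from the x-axis; with |LA| = 20.1, A = L + 20.1·(cos 50.80°, sin 50.80°) = (23.32, -3.809). LA is perpendicular to AM; with |AM| = 14.0 on the right of LA, M = A + 14.0·(0.7749, -0.6320) = (34.17, -12.66). Then |ZM| = |M − Z| = 36.44.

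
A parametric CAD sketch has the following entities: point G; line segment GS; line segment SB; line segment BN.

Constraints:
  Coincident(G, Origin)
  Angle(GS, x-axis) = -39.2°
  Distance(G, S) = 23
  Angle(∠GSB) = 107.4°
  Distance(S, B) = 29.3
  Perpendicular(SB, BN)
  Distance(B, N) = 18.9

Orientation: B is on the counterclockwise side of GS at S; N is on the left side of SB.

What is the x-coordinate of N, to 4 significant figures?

31.88

G is at the origin; GS runs at -39.2° with length 23.0, so S = 23.0·(cos -39.2°, sin -39.2°) = (17.82, -14.54). ∠GSB = 107.4°, so SB runs at -39.2° + (180° − 107.4°) = 33.40° from the x-axis; with |SB| = 29.3, B = S + 29.3·(cos 33.40°, sin 33.40°) = (42.28, 1.592). SB is perpendicular to BN; with |BN| = 18.9 on the left of SB, N = B + 18.9·(-0.5505, 0.8348) = (31.88, 17.37). So N.x = 31.88.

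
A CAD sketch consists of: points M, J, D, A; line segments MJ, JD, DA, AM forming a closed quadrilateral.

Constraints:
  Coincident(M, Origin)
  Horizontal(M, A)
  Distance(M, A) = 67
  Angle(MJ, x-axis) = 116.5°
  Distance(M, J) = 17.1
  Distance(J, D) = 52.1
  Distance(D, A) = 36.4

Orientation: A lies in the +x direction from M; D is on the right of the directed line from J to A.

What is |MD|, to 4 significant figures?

37.65

Checks: |MA| = 67.00 ✓; |MJ| = 17.10 ✓; |JD| = 52.10 ✓; |DA| = 36.40 ✓.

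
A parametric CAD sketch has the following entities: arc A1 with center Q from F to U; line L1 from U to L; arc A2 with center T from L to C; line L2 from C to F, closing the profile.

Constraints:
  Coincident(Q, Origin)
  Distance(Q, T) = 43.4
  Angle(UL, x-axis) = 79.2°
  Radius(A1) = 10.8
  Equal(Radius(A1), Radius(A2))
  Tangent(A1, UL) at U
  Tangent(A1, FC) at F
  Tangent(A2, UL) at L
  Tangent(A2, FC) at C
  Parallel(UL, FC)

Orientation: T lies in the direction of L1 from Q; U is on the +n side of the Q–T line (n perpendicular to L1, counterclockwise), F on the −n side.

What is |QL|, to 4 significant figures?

44.72

Tangency of A1 to both parallel lines with radius 10.8 puts U and F at Q ± 10.8·n: U = (-10.61, 2.024), F = (10.61, -2.024). Equal radii place L and C the same way about T: L = T + 10.8·n = (-2.476, 44.65), C = T − 10.8·n = (18.74, 40.61). Then |QL| = |L − Q| = 44.72.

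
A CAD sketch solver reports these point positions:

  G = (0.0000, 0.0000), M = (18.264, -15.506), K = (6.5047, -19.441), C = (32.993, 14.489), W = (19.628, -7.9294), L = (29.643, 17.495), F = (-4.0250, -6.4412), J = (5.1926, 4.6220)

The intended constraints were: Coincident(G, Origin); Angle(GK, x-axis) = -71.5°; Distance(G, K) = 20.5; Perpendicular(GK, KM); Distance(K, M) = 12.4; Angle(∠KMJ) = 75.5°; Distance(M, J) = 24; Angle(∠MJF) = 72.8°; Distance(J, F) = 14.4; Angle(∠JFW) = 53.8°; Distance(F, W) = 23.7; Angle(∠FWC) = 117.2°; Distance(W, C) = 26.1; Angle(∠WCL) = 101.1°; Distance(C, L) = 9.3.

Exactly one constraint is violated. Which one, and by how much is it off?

Distance(C, L) = 9.3 — off by 4.80.

G = (0.00, 0.00) ✓; GK at -71.50° ✓; |GK| = 20.50 ✓; ∠(GK, KM) = 90.00° ✓; |KM| = 12.40 ✓; ∠KMJ = 75.50° ✓; |MJ| = 24.00 ✓; ∠MJF = 72.80° ✓; |JF| = 14.40 ✓; ∠JFW = 53.80° ✓; |FW| = 23.70 ✓; ∠FWC = 117.2° ✓; |WC| = 26.10 ✓; ∠WCL = 101.1° ✓; |CL| = 4.501 ✗.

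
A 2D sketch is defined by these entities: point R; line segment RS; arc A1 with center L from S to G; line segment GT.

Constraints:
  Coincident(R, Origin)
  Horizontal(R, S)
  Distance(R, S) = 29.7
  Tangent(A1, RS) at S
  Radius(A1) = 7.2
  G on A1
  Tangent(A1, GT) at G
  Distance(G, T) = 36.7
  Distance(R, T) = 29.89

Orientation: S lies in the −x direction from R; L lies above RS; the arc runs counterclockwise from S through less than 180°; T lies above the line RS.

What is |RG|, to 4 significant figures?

24.43

R is at the origin; R and S share the same y with |RS| = 29.7 and S on the −x side, so S = (-29.70, 0.000). Since A1 is tangent to RS there, LS ⟂ RS, so L = S + (0, 7.2) = (-29.70, 7.200). Since LG ⟂ GT (tangency), |LT| = √(7.2² + 36.7²) = 37.40 regardless of where G sits on A1. So T lies on both circle(R, 29.89) and circle(L, 37.40); the above-RS intersection is T = (0.03036, 29.89). G is the foot of the tangent from T: G = (-24.31, 2.424).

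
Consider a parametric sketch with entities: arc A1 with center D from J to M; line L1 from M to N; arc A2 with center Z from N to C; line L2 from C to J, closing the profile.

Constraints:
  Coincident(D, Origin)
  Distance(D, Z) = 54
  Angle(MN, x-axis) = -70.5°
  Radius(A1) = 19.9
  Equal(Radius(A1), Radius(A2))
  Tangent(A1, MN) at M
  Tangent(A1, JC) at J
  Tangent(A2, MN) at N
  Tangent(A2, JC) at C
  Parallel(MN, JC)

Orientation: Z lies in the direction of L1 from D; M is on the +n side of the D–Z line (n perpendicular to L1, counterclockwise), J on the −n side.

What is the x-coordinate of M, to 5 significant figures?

18.759

D is at the origin and Z lies 54.0 along u from D, so Z = 54.0·u = (18.026, -50.903). Tangency of A1 to both parallel lines with radius 19.9 puts M and J at D ± 19.9·n: M = (18.759, 6.6428), J = (-18.759, -6.6428). So M.x = 18.759.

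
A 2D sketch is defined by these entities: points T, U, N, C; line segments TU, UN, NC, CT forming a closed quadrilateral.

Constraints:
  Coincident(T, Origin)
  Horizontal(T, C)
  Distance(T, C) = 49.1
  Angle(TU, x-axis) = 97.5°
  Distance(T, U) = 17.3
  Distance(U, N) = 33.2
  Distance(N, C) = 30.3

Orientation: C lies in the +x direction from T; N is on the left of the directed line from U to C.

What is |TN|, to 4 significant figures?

38.48

Checks: |UN| = 33.20 ✓; |NC| = 30.30 ✓.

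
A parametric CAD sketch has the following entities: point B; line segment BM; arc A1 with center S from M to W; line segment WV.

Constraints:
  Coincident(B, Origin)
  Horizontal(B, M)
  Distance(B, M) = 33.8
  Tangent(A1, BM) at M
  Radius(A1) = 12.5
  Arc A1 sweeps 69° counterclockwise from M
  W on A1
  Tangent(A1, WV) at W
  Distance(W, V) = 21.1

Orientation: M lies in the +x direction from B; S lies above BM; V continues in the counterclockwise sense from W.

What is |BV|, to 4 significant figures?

59.84

On A1, M sits at bearing -90° from S; a 69° counterclockwise sweep puts W at bearing -21°, so W = S + 12.5·(cos -21°, sin -21°) = (45.47, 8.020). Since A1 is tangent to WV there, SW ⟂ WV, so WV runs along (−sin -21°, cos -21°); with |WV| = 21.1, V = (53.03, 27.72). Then |BV| = |V − B| = 59.84.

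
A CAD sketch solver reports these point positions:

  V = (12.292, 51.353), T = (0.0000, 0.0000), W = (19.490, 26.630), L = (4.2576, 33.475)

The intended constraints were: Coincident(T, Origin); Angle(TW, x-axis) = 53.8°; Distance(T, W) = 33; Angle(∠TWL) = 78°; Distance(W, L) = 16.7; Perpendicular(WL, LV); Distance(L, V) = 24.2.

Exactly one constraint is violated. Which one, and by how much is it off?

Distance(L, V) = 24.2 — off by 4.60.

T = (0.00, 0.00) ✓; TW at 53.80° ✓; |TW| = 33.00 ✓; ∠TWL = 78.00° ✓; |WL| = 16.70 ✓; ∠(WL, LV) = 90.00° ✓; |LV| = 19.60 ✗.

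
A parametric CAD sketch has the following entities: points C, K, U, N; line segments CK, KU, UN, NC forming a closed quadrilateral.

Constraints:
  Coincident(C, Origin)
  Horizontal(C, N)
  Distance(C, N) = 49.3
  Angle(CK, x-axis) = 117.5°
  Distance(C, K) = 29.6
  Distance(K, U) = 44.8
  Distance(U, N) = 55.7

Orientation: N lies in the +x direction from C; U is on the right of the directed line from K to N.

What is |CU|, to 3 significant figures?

17.8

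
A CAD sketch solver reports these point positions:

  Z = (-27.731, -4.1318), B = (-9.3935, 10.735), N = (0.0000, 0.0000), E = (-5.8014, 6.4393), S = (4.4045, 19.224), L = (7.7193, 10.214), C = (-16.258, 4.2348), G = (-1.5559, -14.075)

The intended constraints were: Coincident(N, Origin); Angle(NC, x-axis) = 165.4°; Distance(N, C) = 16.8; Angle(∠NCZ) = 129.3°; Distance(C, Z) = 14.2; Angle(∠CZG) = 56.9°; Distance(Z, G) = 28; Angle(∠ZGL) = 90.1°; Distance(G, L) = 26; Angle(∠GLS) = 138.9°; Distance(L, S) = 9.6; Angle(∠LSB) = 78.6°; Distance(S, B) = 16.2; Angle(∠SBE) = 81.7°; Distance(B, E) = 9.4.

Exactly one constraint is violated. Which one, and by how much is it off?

Distance(B, E) = 9.4 — off by 3.80.

N = (0.00, 0.00) ✓; NC at 165.4° ✓; |NC| = 16.80 ✓; ∠NCZ = 129.3° ✓; |CZ| = 14.20 ✓; ∠CZG = 56.90° ✓; |ZG| = 28.00 ✓; ∠ZGL = 90.10° ✓; |GL| = 26.00 ✓; ∠GLS = 138.9° ✓; |LS| = 9.600 ✓; ∠LSB = 78.60° ✓; |SB| = 16.20 ✓; ∠SBE = 81.70° ✓; |BE| = 5.600 ✗.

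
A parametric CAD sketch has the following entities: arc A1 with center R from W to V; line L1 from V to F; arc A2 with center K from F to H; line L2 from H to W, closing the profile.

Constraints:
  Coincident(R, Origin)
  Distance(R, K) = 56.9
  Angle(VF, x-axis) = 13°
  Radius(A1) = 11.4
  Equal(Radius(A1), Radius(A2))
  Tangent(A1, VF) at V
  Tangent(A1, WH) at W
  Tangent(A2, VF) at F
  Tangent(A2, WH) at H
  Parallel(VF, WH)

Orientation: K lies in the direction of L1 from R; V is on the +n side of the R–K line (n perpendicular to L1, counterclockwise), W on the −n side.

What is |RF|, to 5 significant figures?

58.031

Tangency of A1 to both parallel lines with radius 11.4 puts V and W at R ± 11.4·n: V = (-2.5644, 11.108), W = (2.5644, -11.108). Equal radii place F and H the same way about K: F = K + 11.4·n = (52.877, 23.908), H = K − 11.4·n = (58.006, 1.6919). Then |RF| = |F − R| = 58.031.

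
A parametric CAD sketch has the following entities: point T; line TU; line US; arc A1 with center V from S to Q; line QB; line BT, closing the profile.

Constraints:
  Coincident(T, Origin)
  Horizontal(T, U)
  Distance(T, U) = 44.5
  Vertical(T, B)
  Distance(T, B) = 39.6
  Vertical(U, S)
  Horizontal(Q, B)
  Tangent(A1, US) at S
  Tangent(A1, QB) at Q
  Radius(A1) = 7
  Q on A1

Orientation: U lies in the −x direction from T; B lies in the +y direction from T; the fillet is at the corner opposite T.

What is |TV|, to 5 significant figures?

49.689

TB is vertical with |TB| = 39.6 and B on the +y side, so B = (0.0000, 39.600). The virtual corner opposite T is at (-44.500, 39.600). Tangency of A1 to US means the radius VS is perpendicular to US and tangency of A1 to QB means the radius VQ is perpendicular to QB, with radius 7.0, so the center V sits 7.0 in from both sides at V = (-37.500, 32.600). Then |TV| = |V − T| = 49.689.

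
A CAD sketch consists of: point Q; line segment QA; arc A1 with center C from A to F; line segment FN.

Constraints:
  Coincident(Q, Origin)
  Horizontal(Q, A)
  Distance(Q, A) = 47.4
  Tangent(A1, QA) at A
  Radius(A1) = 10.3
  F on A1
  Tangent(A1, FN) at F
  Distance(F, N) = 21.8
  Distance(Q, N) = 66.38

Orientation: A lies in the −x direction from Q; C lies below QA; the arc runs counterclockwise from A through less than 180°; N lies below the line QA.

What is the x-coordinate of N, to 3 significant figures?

-58.2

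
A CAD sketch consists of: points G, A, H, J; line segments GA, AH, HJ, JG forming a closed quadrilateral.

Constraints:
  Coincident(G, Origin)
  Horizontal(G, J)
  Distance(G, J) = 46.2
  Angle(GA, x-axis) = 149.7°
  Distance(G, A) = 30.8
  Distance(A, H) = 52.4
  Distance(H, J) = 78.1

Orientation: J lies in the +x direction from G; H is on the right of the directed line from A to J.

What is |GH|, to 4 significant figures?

43.18

Checks: G.y = 0.00, J.y = 0.00 ✓; |AH| = 52.40 ✓; |HJ| = 78.10 ✓.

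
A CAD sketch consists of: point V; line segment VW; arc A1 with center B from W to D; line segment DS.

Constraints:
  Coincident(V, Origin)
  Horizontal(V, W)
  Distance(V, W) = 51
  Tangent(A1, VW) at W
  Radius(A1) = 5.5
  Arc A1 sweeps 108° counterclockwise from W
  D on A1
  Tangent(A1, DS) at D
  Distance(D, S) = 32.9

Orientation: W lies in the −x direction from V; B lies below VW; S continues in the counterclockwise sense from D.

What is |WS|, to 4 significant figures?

38.80

On A1, W sits at bearing 90° from B; a 108° counterclockwise sweep puts D at bearing 198°, so D = B + 5.5·(cos 198°, sin 198°) = (-56.23, -7.200). A1 meets DS tangentially, so BD is at right angles to DS, so DS runs along (−sin 198°, cos 198°); with |DS| = 32.9, S = (-46.06, -38.49). Then |WS| = |S − W| = 38.80.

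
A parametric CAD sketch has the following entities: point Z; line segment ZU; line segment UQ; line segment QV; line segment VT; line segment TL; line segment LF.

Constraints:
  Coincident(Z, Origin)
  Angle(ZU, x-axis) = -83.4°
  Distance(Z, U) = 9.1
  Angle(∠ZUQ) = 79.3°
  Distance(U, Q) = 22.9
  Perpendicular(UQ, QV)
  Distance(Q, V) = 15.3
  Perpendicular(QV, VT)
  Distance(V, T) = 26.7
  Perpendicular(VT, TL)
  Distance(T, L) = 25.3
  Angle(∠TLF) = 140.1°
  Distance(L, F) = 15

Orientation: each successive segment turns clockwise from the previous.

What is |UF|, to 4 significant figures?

22.28

Z is at the origin; ZU runs at -83.4° with length 9.1, so U = (1.046, -9.040). ∠ZUQ = 79.3° gives UQ at 175.9° from the x-axis; with |UQ| = 22.9, Q = (-21.80, -7.402). UQ is perpendicular to QV, so QV runs at 85.90°; with |QV| = 15.3, V = (-20.70, 7.858). The perpendicularity gives VT at right angles to QV, so VT runs at -4.100°; with |VT| = 26.7, T = (5.930, 5.949). The perpendicularity gives TL at right angles to VT, so TL runs at -94.10°; with |TL| = 25.3, L = (4.121, -19.29). ∠TLF = 140.1° gives LF at -134.0° from the x-axis; with |LF| = 15.0, F = (-6.299, -30.08). Then |UF| = |F − U| = 22.28.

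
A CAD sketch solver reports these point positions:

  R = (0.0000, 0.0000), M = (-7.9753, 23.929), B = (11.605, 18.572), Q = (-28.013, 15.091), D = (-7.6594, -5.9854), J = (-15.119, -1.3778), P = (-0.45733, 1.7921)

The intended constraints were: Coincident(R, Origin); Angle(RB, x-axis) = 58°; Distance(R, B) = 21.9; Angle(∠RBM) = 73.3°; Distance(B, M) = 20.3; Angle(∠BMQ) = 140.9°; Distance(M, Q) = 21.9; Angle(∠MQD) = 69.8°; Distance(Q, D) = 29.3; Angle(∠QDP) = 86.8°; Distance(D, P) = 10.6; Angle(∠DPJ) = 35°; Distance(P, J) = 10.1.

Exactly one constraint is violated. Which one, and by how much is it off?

Distance(P, J) = 10.1 — off by 4.90.

R = (0.00, 0.00) ✓; RB at 58.00° ✓; |RB| = 21.90 ✓; ∠RBM = 73.30° ✓; |BM| = 20.30 ✓; ∠BMQ = 140.9° ✓; |MQ| = 21.90 ✓; ∠MQD = 69.80° ✓; |QD| = 29.30 ✓; ∠QDP = 86.80° ✓; |DP| = 10.60 ✓; ∠DPJ = 35.00° ✓; |PJ| = 15.00 ✗.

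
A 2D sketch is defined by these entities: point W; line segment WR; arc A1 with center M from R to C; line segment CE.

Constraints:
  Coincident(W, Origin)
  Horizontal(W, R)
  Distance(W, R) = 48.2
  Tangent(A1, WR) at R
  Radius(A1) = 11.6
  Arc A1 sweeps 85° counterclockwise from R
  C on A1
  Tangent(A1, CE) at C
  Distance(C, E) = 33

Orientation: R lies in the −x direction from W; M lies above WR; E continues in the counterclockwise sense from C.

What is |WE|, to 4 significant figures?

55.04

On A1, R sits at bearing -90° from M; an 85° counterclockwise sweep puts C at bearing -5°, so C = M + 11.6·(cos -5°, sin -5°) = (-36.64, 10.59). The tangent condition forces MC to be normal to CE, so CE runs along (−sin -5°, cos -5°); with |CE| = 33.0, E = (-33.77, 43.46). Then |WE| = |E − W| = 55.04.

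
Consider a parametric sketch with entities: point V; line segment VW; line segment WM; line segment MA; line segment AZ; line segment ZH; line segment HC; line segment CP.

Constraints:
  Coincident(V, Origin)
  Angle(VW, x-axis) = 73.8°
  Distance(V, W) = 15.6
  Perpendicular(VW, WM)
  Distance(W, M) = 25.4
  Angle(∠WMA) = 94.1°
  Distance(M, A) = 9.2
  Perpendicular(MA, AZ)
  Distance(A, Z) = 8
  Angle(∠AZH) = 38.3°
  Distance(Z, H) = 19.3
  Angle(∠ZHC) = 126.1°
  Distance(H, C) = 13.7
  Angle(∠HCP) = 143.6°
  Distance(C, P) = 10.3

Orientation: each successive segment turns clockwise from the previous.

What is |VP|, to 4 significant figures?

53.34

V is at the origin; VW runs at 73.8° with length 15.6, so W = (4.352, 14.98). VW is perpendicular to WM, so WM runs at -16.20°; with |WM| = 25.4, M = (28.74, 7.894). ∠WMA = 94.1° gives MA at -102.1° from the x-axis; with |MA| = 9.2, A = (26.82, -1.101). The perpendicularity gives AZ at right angles to MA, so AZ runs at 167.9°; with |AZ| = 8.0, Z = (18.99, 0.5756). ∠AZH = 38.3° gives ZH at 26.20° from the x-axis; with |ZH| = 19.3, H = (36.31, 9.097). ∠ZHC = 126.1° gives HC at -27.70° from the x-axis; with |HC| = 13.7, C = (48.44, 2.728). ∠HCP = 143.6° gives CP at -64.10° from the x-axis; with |CP| = 10.3, P = (52.94, -6.537). Then |VP| = |P − V| = 53.34.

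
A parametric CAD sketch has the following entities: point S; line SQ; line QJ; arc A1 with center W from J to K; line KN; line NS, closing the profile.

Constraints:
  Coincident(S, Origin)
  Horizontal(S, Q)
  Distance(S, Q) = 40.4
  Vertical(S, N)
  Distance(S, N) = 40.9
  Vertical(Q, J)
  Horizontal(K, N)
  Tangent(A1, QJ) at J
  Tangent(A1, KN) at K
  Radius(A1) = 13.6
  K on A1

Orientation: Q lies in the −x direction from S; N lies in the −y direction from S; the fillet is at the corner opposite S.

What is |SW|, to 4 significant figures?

38.26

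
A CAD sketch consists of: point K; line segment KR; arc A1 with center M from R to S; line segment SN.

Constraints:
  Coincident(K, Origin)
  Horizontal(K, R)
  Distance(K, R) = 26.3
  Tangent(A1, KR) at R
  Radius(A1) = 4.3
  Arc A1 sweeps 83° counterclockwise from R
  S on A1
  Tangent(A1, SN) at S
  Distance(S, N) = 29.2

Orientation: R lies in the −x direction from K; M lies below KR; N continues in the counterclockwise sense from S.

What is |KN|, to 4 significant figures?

47.30

K is at the origin; K and R share the same y with |KR| = 26.3 and R on the −x side, so R = (-26.30, 0.000). Since A1 is tangent to KR there, MR ⟂ KR, so M = R + (0, -4.3) = (-26.30, -4.300). On A1, R sits at bearing 90° from M; an 83° counterclockwise sweep puts S at bearing 173°, so S = M + 4.3·(cos 173°, sin 173°) = (-30.57, -3.776). Since A1 is tangent to SN there, MS ⟂ SN, so SN runs along (−sin 173°, cos 173°); with |SN| = 29.2, N = (-34.13, -32.76). Then |KN| = |N − K| = 47.30.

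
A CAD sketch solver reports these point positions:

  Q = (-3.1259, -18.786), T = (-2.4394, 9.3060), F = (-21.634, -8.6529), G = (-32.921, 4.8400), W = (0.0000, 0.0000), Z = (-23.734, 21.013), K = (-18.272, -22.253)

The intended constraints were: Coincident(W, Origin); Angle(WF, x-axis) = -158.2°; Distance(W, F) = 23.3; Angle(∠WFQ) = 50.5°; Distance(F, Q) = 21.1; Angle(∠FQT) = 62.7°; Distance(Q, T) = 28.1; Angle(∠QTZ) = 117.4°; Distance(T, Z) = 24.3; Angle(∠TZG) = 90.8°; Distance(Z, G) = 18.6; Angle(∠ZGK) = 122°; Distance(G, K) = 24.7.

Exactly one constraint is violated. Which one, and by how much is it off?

Distance(G, K) = 24.7 — off by 6.10.

W = (0.00, 0.00) ✓; WF at -158.2° ✓; |WF| = 23.30 ✓; ∠WFQ = 50.50° ✓; |FQ| = 21.10 ✓; ∠FQT = 62.70° ✓; |QT| = 28.10 ✓; ∠QTZ = 117.4° ✓; |TZ| = 24.30 ✓; ∠TZG = 90.80° ✓; |ZG| = 18.60 ✓; ∠ZGK = 122.0° ✓; |GK| = 30.80 ✗.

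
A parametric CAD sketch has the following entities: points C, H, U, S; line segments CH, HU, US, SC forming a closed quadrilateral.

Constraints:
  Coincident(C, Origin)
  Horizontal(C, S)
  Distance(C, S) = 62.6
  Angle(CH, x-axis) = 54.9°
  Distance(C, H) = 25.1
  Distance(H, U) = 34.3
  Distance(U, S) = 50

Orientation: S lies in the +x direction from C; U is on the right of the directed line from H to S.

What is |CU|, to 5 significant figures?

20.016

Checks: |HU| = 34.30 ✓; |US| = 50.00 ✓.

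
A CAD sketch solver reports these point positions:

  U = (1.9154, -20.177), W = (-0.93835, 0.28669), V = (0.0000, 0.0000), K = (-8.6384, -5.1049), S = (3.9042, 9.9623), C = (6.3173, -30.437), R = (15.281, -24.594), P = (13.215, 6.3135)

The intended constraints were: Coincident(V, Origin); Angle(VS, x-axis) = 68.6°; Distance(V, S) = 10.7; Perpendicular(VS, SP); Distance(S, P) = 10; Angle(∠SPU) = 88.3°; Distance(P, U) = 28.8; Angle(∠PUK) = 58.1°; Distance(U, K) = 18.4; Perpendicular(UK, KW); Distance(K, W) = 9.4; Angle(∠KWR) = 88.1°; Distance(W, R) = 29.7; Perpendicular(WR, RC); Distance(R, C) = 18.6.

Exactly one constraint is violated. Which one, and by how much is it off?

Distance(R, C) = 18.6 — off by 7.90.

V = (0.00, 0.00) ✓; VS at 68.60° ✓; |VS| = 10.70 ✓; ∠(VS, SP) = 90.00° ✓; |SP| = 10.00 ✓; ∠SPU = 88.30° ✓; |PU| = 28.80 ✓; ∠PUK = 58.10° ✓; |UK| = 18.40 ✓; ∠(UK, KW) = 90.00° ✓; |KW| = 9.400 ✓; ∠KWR = 88.10° ✓; |WR| = 29.70 ✓; ∠(WR, RC) = 90.00° ✓; |RC| = 10.70 ✗.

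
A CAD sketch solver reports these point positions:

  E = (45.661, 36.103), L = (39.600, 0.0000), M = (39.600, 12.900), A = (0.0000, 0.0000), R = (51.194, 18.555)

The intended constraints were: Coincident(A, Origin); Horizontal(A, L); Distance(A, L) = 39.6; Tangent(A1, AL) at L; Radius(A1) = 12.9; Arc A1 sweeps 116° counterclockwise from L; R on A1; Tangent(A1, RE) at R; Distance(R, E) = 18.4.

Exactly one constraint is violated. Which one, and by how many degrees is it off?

Tangent(A1, RE) at R — off by 8.50°.

A = (0.00, 0.00) ✓; A.y = 0.00, L.y = 0.00 ✓; |AL| = 39.60 ✓; ∠(ML, LA) = 90.00° ✓; |ML| = 12.90 ✓; bearing(M→R) − bearing(M→L) = 116.0° ✓; |MR| = 12.90 ✓; ∠(MR, RE) = 98.50° ✗; |RE| = 18.40 ✓.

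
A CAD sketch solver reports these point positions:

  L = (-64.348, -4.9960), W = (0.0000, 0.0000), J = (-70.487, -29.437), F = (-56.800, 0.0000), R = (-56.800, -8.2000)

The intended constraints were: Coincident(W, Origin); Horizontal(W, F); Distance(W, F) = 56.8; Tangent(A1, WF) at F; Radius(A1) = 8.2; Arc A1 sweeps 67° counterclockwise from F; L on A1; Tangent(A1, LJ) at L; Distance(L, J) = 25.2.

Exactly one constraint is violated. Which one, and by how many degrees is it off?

Tangent(A1, LJ) at L — off by 8.90°.

W = (0.00, 0.00) ✓; W.y = 0.00, F.y = 0.00 ✓; |WF| = 56.80 ✓; ∠(RF, FW) = 90.00° ✓; |RF| = 8.200 ✓; bearing(R→L) − bearing(R→F) = 67.00° ✓; |RL| = 8.200 ✓; ∠(RL, LJ) = 81.10° ✗; |LJ| = 25.20 ✓.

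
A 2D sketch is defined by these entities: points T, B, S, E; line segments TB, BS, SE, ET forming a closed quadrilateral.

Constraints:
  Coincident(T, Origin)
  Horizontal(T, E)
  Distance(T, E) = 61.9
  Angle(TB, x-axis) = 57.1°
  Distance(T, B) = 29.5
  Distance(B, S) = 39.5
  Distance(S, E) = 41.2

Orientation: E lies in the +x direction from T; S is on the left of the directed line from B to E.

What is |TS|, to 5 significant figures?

66.004

T is at the origin; TE is horizontal with |TE| = 61.9 and E in +x, so E = (61.9, 0). TB runs at 57.1° with |TB| = 29.5, so B = (16.024, 24.769). S is determined by |BS| = 39.5 and |SE| = 41.2 together: it lies at the intersection of circle(B, 39.5) and circle(E, 41.2). With |BE| = 52.136, the foot of the radical line on BE is 24.752 from B and the perpendicular offset is √(39.5² − 24.752²) = 30.783. Taking the left-of-BE solution: S = (52.428, 40.097).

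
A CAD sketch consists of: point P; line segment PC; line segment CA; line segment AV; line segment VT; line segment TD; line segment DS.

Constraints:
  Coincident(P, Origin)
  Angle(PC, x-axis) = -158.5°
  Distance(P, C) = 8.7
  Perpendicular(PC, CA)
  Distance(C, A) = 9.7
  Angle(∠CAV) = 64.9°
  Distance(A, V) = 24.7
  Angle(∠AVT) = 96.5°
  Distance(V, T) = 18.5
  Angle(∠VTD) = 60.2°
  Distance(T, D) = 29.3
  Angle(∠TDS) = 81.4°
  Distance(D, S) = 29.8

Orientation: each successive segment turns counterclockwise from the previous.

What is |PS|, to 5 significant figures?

23.880

∠VTD = 60.2° gives TD at -110.10° from the x-axis; with |TD| = 29.3, D = (-9.5540, -7.6316). ∠TDS = 81.4° gives DS at -11.500° from the x-axis; with |DS| = 29.8, S = (19.648, -13.573). Then |PS| = |S − P| = 23.880.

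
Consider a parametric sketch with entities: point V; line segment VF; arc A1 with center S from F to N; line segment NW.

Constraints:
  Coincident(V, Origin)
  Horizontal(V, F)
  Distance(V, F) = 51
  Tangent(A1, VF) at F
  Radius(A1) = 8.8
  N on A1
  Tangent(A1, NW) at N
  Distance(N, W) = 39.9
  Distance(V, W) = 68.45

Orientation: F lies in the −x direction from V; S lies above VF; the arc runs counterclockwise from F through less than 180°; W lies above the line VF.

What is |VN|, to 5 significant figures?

43.415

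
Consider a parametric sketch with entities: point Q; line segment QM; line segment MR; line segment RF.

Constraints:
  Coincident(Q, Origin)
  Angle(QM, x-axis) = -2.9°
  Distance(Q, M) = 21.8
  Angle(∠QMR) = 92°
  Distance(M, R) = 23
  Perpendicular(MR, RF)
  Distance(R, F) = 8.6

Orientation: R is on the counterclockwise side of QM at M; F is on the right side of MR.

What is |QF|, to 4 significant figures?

38.57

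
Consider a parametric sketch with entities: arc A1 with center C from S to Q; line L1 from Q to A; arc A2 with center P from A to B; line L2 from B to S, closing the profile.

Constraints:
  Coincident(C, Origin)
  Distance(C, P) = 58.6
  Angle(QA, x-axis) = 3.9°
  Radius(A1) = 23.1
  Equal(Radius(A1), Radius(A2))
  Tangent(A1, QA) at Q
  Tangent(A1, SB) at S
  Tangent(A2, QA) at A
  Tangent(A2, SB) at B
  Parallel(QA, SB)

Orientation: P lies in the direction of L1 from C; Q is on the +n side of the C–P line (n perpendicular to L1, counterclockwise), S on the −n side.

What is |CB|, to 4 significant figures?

62.99

Tangency of A1 to both parallel lines with radius 23.1 puts Q and S at C ± 23.1·n: Q = (-1.571, 23.05), S = (1.571, -23.05). Equal radii place A and B the same way about P: A = P + 23.1·n = (56.89, 27.03), B = P − 23.1·n = (60.04, -19.06). Then |CB| = |B − C| = 62.99.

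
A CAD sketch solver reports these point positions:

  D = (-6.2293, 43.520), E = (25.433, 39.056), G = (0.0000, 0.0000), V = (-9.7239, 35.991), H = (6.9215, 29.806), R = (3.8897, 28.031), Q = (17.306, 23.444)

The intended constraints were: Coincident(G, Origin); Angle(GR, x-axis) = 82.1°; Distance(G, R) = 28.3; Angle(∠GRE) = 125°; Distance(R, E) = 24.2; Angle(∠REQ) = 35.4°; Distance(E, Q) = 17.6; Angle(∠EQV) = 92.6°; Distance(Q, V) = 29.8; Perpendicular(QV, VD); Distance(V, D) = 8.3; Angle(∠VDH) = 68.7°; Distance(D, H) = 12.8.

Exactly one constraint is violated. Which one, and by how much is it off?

Distance(D, H) = 12.8 — off by 6.20.

G = (0.00, 0.00) ✓; GR at 82.10° ✓; |GR| = 28.30 ✓; ∠GRE = 125.0° ✓; |RE| = 24.20 ✓; ∠REQ = 35.40° ✓; |EQ| = 17.60 ✓; ∠EQV = 92.60° ✓; |QV| = 29.80 ✓; ∠(QV, VD) = 90.00° ✓; |VD| = 8.300 ✓; ∠VDH = 68.70° ✓; |DH| = 19.00 ✗.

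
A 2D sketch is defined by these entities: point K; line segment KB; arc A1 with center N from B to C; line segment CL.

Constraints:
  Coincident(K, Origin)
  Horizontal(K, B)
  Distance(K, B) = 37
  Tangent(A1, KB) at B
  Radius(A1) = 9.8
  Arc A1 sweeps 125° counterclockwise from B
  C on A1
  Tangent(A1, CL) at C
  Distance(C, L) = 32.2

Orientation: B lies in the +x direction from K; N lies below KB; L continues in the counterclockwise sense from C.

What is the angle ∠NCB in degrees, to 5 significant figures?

27.500°

Tangency of A1 to KB means the radius NB is perpendicular to KB, so N = B + (0, -9.8) = (37.000, -9.8000). On A1, B sits at bearing 90° from N; a 125° counterclockwise sweep puts C at bearing 215°, so C = N + 9.8·(cos 215°, sin 215°) = (28.972, -15.421). Then cos ∠NCB = CN·CB / (|CN||CB|), giving 27.500°.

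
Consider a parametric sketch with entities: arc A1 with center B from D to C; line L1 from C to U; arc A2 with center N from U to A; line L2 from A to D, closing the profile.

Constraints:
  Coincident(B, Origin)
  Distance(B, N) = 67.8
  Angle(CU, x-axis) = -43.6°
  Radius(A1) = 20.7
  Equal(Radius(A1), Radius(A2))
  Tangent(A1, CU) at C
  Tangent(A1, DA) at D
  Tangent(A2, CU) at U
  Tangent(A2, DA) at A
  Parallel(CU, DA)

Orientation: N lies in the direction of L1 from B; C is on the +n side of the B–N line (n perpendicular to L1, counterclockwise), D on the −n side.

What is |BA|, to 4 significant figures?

70.89

The slot axis is L1's direction at -43.6°, so u = (cos -43.6°, sin -43.6°) = (0.7242, -0.6896) and n = (−sin -43.6°, cos -43.6°) = (0.6896, 0.7242). B is at the origin and N lies 67.8 along u from B, so N = 67.8·u = (49.10, -46.76). Tangency of A1 to both parallel lines with radius 20.7 puts C and D at B ± 20.7·n: C = (14.28, 14.99), D = (-14.28, -14.99). Equal radii place U and A the same way about N: U = N + 20.7·n = (63.37, -31.77), A = N − 20.7·n = (34.82, -61.75). Then |BA| = |A − B| = 70.89.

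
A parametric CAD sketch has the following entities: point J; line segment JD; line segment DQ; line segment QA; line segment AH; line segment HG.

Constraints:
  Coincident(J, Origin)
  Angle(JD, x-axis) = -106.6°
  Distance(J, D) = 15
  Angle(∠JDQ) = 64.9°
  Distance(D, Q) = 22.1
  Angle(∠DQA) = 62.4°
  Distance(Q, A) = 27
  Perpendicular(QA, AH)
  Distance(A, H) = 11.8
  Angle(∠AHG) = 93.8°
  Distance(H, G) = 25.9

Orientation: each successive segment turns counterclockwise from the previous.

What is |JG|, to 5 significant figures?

19.094

J is at the origin; JD runs at -106.6° with length 15.0, so D = (-4.2853, -14.375). ∠JDQ = 64.9° gives DQ at 8.5000° from the x-axis; with |DQ| = 22.1, Q = (17.572, -11.108). ∠DQA = 62.4° gives QA at 126.10° from the x-axis; with |QA| = 27.0, A = (1.6636, 10.707). QA ⟂ AH, so AH runs at -143.90°; with |AH| = 11.8, H = (-7.8707, 3.7550). ∠AHG = 93.8° gives HG at -57.700° from the x-axis; with |HG| = 25.9, G = (5.9691, -18.137). Then |JG| = |G − J| = 19.094.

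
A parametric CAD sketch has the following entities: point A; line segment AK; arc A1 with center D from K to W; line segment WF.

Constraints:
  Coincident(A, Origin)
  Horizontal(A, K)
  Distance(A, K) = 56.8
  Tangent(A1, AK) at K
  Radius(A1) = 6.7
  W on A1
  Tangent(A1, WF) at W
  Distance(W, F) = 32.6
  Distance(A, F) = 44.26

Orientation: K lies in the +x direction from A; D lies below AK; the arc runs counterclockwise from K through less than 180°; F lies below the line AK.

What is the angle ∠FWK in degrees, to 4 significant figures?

152.3°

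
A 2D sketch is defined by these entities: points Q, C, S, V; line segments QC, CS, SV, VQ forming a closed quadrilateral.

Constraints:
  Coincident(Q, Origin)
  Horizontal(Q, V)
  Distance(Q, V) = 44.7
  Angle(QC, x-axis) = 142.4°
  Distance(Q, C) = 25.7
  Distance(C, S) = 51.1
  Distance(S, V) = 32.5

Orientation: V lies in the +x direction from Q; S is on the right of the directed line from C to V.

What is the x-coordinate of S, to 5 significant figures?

17.825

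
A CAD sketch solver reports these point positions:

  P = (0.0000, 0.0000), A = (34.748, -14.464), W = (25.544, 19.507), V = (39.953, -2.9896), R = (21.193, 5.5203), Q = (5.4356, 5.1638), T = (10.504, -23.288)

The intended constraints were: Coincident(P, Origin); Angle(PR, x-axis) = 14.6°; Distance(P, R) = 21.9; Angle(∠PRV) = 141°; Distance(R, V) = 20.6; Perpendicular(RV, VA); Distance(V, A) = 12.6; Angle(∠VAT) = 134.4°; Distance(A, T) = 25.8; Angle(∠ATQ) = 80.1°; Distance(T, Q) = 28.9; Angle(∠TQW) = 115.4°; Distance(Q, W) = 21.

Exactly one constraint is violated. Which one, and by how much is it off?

Distance(Q, W) = 21 — off by 3.70.

P = (0.00, 0.00) ✓; PR at 14.60° ✓; |PR| = 21.90 ✓; ∠PRV = 141.0° ✓; |RV| = 20.60 ✓; ∠(RV, VA) = 90.00° ✓; |VA| = 12.60 ✓; ∠VAT = 134.4° ✓; |AT| = 25.80 ✓; ∠ATQ = 80.10° ✓; |TQ| = 28.90 ✓; ∠TQW = 115.4° ✓; |QW| = 24.70 ✗.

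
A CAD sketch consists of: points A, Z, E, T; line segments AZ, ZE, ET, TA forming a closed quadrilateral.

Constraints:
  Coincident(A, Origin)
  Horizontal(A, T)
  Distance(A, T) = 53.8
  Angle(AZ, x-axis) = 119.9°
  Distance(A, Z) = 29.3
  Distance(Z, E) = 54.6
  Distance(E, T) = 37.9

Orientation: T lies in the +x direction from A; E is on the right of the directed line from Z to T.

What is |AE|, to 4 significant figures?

26.11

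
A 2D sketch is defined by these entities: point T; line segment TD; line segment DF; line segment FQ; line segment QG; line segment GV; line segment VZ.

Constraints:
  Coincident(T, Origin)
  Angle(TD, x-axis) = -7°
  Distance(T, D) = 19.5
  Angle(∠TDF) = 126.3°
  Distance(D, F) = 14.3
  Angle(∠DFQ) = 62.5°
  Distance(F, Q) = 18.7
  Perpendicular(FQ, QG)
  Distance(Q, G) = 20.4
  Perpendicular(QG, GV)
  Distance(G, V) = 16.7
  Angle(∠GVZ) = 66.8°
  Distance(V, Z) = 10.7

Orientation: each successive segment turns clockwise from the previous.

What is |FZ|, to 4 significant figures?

12.26

QG ⟂ GV, so GV runs at 1.800°; with |GV| = 16.7, V = (23.71, 5.480). ∠GVZ = 66.8° gives VZ at -111.4° from the x-axis; with |VZ| = 10.7, Z = (19.81, -4.482). Then |FZ| = |Z − F| = 12.26.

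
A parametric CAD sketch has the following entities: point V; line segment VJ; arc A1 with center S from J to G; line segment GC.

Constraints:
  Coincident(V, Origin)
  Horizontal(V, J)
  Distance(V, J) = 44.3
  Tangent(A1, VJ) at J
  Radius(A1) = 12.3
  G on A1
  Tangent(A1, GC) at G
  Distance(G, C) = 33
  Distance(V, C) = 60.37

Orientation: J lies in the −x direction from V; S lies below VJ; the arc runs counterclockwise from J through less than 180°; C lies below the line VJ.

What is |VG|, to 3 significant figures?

57.9

Checks: V = (0.00, 0.00) ✓; |SG| = 12.30 ✓; ∠(SG, GC) = 90.00° ✓; |GC| = 33.00 ✓; |VC| = 60.37 ✓.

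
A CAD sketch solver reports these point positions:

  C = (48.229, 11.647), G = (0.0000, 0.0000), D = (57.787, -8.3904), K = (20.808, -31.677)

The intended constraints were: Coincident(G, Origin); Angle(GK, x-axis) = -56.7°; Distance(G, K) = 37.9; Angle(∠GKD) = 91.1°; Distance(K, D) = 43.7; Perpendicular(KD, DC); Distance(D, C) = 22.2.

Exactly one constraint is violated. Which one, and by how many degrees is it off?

Perpendicular(KD, DC) — off by 6.70°.

G = (0.00, 0.00) ✓; GK at -56.70° ✓; |GK| = 37.90 ✓; ∠GKD = 91.10° ✓; |KD| = 43.70 ✓; ∠(KD, DC) = 83.30° ✗; |DC| = 22.20 ✓.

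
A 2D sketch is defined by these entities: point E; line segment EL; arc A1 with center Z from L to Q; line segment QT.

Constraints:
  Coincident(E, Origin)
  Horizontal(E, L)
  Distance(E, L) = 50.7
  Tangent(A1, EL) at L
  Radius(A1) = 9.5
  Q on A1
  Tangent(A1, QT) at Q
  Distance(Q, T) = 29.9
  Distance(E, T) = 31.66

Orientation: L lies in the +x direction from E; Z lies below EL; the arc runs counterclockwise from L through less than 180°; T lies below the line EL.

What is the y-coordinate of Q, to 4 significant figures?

-2.471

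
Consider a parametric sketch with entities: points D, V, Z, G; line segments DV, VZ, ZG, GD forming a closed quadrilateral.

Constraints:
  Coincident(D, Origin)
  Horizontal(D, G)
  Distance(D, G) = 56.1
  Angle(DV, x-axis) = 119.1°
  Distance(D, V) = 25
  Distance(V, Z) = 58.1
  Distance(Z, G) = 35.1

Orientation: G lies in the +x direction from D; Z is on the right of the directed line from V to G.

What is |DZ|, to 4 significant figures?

34.40

D is at the origin; DG is horizontal with |DG| = 56.1 and G in +x, so G = (56.1, 0). DV runs at 119.1° with |DV| = 25.0, so V = (-12.16, 21.84). Z is determined by |VZ| = 58.1 and |ZG| = 35.1 together: it lies at the intersection of circle(V, 58.1) and circle(G, 35.1). With |VG| = 71.67, the foot of the radical line on VG is 50.79 from V and the perpendicular offset is √(58.1² − 50.79²) = 28.21. Taking the right-of-VG solution: Z = (27.61, -20.51).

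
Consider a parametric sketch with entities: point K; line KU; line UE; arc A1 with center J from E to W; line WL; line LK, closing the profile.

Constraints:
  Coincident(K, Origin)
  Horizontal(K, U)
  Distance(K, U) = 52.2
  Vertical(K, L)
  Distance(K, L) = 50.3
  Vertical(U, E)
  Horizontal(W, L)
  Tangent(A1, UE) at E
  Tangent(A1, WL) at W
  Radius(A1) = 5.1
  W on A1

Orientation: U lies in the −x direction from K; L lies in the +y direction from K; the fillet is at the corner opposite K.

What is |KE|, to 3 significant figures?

69.0

The virtual corner opposite K is at (-52.2, 50.3). The tangent condition forces JE to be normal to UE and A1 meets WL tangentially, so JW is at right angles to WL, with radius 5.1, so the center J sits 5.1 in from both sides at J = (-47.1, 45.2). That places the tangent points at E = (-52.2, 45.2) on UE and W = (-47.1, 50.3) on WL. Then |KE| = |E − K| = 69.0.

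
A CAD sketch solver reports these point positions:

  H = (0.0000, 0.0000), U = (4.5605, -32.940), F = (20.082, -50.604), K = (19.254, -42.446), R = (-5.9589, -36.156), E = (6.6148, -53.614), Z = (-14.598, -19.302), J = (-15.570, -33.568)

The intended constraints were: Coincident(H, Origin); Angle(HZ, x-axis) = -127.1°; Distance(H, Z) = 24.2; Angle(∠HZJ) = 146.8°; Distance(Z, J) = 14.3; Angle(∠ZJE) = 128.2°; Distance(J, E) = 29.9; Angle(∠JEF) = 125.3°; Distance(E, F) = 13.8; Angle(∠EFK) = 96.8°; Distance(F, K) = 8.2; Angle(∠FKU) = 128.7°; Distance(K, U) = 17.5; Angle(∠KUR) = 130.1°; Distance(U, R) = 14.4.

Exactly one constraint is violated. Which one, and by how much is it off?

Distance(U, R) = 14.4 — off by 3.40.

H = (0.00, 0.00) ✓; HZ at -127.1° ✓; |HZ| = 24.20 ✓; ∠HZJ = 146.8° ✓; |ZJ| = 14.30 ✓; ∠ZJE = 128.2° ✓; |JE| = 29.90 ✓; ∠JEF = 125.3° ✓; |EF| = 13.80 ✓; ∠EFK = 96.80° ✓; |FK| = 8.200 ✓; ∠FKU = 128.7° ✓; |KU| = 17.50 ✓; ∠KUR = 130.1° ✓; |UR| = 11.00 ✗.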